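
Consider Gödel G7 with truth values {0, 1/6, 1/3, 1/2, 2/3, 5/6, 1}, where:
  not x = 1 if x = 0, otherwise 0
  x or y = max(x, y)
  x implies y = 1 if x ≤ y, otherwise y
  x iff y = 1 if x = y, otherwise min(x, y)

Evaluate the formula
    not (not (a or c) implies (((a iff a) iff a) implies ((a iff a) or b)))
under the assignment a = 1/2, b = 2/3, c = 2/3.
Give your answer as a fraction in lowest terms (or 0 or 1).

a or c = 1/2 or 2/3 = 2/3
not (a or c) = not 2/3 = 0
a iff a = 1/2 iff 1/2 = 1
(a iff a) iff a = 1 iff 1/2 = 1/2
a iff a = 1/2 iff 1/2 = 1
(a iff a) or b = 1 or 2/3 = 1
((a iff a) iff a) implies ((a iff a) or b) = 1/2 implies 1 = 1
not (a or c) implies (((a iff a) iff a) implies ((a iff a) or b)) = 0 implies 1 = 1
not (not (a or c) implies (((a iff a) iff a) implies ((a iff a) or b))) = not 1 = 0

0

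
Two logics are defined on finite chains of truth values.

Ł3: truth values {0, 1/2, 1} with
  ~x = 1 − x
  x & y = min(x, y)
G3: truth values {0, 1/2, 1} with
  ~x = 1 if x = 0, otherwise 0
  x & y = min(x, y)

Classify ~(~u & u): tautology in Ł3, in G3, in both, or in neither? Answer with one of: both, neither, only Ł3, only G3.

In Ł3: at u = 1/2 the value is 1/2 — not a tautology.
In G3: every assignment gives 1 — tautology.

only G3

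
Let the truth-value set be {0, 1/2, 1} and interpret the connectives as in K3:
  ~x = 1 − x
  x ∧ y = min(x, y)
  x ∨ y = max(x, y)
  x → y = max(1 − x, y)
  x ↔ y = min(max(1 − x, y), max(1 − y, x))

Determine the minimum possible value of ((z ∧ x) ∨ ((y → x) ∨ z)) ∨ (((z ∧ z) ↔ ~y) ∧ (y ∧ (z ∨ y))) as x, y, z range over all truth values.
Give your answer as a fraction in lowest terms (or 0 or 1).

Take x = 0, y = 1/2, z = 0:
z ∧ x = 0 ∧ 0 = 0
y → x = 1/2 → 0 = 1/2
(y → x) ∨ z = 1/2 ∨ 0 = 1/2
(z ∧ x) ∨ ((y → x) ∨ z) = 0 ∨ 1/2 = 1/2
z ∧ z = 0 ∧ 0 = 0
~y = ~1/2 = 1/2
(z ∧ z) ↔ ~y = 0 ↔ 1/2 = 1/2
z ∨ y = 0 ∨ 1/2 = 1/2
y ∧ (z ∨ y) = 1/2 ∧ 1/2 = 1/2
((z ∧ z) ↔ ~y) ∧ (y ∧ (z ∨ y)) = 1/2 ∧ 1/2 = 1/2
((z ∧ x) ∨ ((y → x) ∨ z)) ∨ (((z ∧ z) ↔ ~y) ∧ (y ∧ (z ∨ y))) = 1/2 ∨ 1/2 = 1/2
No assignment yields a value below 1/2, so this is the minimum.

1/2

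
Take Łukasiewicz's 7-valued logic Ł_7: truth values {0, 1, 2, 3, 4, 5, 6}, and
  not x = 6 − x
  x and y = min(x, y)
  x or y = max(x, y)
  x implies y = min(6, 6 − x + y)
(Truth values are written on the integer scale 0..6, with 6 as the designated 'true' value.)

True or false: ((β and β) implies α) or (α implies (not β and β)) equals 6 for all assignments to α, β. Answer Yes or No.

Counterexample: take α = 1, β = 6.
β and β = 6 and 6 = 6
(β and β) implies α = 6 implies 1 = 1
not β = not 6 = 0
not β and β = 0 and 6 = 0
α implies (not β and β) = 1 implies 0 = 5
((β and β) implies α) or (α implies (not β and β)) = 1 or 5 = 5
This gives 5 ≠ 6.

No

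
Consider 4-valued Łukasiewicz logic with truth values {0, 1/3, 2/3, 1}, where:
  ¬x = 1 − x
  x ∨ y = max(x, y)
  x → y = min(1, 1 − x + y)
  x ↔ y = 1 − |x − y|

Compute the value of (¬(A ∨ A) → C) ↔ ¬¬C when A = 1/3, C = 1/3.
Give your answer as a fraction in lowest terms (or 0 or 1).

A ∨ A = 1/3 ∨ 1/3 = 1/3
¬(A ∨ A) = ¬1/3 = 2/3
¬(A ∨ A) → C = 2/3 → 1/3 = 2/3
¬C = ¬1/3 = 2/3
¬¬C = ¬2/3 = 1/3
(¬(A ∨ A) → C) ↔ ¬¬C = 2/3 ↔ 1/3 = 2/3

2/3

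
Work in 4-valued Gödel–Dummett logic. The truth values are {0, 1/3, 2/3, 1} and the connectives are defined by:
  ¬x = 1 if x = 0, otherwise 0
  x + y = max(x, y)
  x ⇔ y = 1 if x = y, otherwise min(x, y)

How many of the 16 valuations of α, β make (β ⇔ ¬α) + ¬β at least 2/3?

6

α = 0, β = 0 ↦ 1  ≥
α = 0, β = 1/3 ↦ 1/3  <
α = 0, β = 2/3 ↦ 2/3  ≥
α = 0, β = 1 ↦ 1  ≥
α = 1/3, β = 0 ↦ 1  ≥
α = 1/3, β = 1/3 ↦ 0  <
α = 1/3, β = 2/3 ↦ 0  <
α = 1/3, β = 1 ↦ 0  <
α = 2/3, β = 0 ↦ 1  ≥
α = 2/3, β = 1/3 ↦ 0  <
α = 2/3, β = 2/3 ↦ 0  <
α = 2/3, β = 1 ↦ 0  <
α = 1, β = 0 ↦ 1  ≥
α = 1, β = 1/3 ↦ 0  <
α = 1, β = 2/3 ↦ 0  <
α = 1, β = 1 ↦ 0  <
So 6 of the 16 assignments meet the threshold.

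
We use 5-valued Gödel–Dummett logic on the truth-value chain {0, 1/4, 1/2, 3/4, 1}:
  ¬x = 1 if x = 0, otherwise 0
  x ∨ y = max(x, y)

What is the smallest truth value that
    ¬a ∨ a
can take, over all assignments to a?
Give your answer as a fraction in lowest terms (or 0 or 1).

Take a = 1/4:
¬a = ¬1/4 = 0
¬a ∨ a = 0 ∨ 1/4 = 1/4
No assignment yields a value below 1/4, so this is the minimum.

1/4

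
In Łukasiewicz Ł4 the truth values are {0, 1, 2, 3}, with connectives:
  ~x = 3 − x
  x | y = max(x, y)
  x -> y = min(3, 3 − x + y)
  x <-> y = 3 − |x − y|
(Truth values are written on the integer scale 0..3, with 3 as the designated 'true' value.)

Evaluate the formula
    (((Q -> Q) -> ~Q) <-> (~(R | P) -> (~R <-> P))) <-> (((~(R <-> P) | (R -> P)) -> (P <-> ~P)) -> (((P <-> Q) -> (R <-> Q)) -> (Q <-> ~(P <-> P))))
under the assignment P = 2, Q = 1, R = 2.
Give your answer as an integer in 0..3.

Q -> Q = 1 -> 1 = 3
~Q = ~1 = 2
(Q -> Q) -> ~Q = 3 -> 2 = 2
R | P = 2 | 2 = 2
~(R | P) = ~2 = 1
~R = ~2 = 1
~R <-> P = 1 <-> 2 = 2
~(R | P) -> (~R <-> P) = 1 -> 2 = 3
((Q -> Q) -> ~Q) <-> (~(R | P) -> (~R <-> P)) = 2 <-> 3 = 2
R <-> P = 2 <-> 2 = 3
~(R <-> P) = ~3 = 0
R -> P = 2 -> 2 = 3
~(R <-> P) | (R -> P) = 0 | 3 = 3
~P = ~2 = 1
P <-> ~P = 2 <-> 1 = 2
(~(R <-> P) | (R -> P)) -> (P <-> ~P) = 3 -> 2 = 2
P <-> Q = 2 <-> 1 = 2
R <-> Q = 2 <-> 1 = 2
(P <-> Q) -> (R <-> Q) = 2 -> 2 = 3
P <-> P = 2 <-> 2 = 3
~(P <-> P) = ~3 = 0
Q <-> ~(P <-> P) = 1 <-> 0 = 2
((P <-> Q) -> (R <-> Q)) -> (Q <-> ~(P <-> P)) = 3 -> 2 = 2
((~(R <-> P) | (R -> P)) -> (P <-> ~P)) -> (((P <-> Q) -> (R <-> Q)) -> (Q <-> ~(P <-> P))) = 2 -> 2 = 3
(((Q -> Q) -> ~Q) <-> (~(R | P) -> (~R <-> P))) <-> (((~(R <-> P) | (R -> P)) -> (P <-> ~P)) -> (((P <-> Q) -> (R <-> Q)) -> (Q <-> ~(P <-> P)))) = 2 <-> 3 = 2

2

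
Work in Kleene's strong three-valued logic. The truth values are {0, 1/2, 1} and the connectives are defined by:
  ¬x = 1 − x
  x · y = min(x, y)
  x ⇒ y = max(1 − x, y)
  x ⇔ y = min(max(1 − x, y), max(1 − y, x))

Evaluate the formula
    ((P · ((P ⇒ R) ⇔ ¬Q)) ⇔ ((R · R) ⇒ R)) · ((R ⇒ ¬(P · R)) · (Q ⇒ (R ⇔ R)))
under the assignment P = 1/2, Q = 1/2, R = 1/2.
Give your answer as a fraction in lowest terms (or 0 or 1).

1/2

P ⇒ R = 1/2 ⇒ 1/2 = 1/2
¬Q = ¬1/2 = 1/2
(P ⇒ R) ⇔ ¬Q = 1/2 ⇔ 1/2 = 1/2
P · ((P ⇒ R) ⇔ ¬Q) = 1/2 · 1/2 = 1/2
R · R = 1/2 · 1/2 = 1/2
(R · R) ⇒ R = 1/2 ⇒ 1/2 = 1/2
(P · ((P ⇒ R) ⇔ ¬Q)) ⇔ ((R · R) ⇒ R) = 1/2 ⇔ 1/2 = 1/2
P · R = 1/2 · 1/2 = 1/2
¬(P · R) = ¬1/2 = 1/2
R ⇒ ¬(P · R) = 1/2 ⇒ 1/2 = 1/2
R ⇔ R = 1/2 ⇔ 1/2 = 1/2
Q ⇒ (R ⇔ R) = 1/2 ⇒ 1/2 = 1/2
(R ⇒ ¬(P · R)) · (Q ⇒ (R ⇔ R)) = 1/2 · 1/2 = 1/2
((P · ((P ⇒ R) ⇔ ¬Q)) ⇔ ((R · R) ⇒ R)) · ((R ⇒ ¬(P · R)) · (Q ⇒ (R ⇔ R))) = 1/2 · 1/2 = 1/2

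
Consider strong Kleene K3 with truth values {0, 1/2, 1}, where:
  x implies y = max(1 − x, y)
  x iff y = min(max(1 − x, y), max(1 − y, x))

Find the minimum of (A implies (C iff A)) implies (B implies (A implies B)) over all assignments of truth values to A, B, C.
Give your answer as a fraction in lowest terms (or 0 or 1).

1/2

Take A = 1/2, B = 1/2, C = 0:
C iff A = 0 iff 1/2 = 1/2
A implies (C iff A) = 1/2 implies 1/2 = 1/2
A implies B = 1/2 implies 1/2 = 1/2
B implies (A implies B) = 1/2 implies 1/2 = 1/2
(A implies (C iff A)) implies (B implies (A implies B)) = 1/2 implies 1/2 = 1/2
No assignment yields a value below 1/2, so this is the minimum.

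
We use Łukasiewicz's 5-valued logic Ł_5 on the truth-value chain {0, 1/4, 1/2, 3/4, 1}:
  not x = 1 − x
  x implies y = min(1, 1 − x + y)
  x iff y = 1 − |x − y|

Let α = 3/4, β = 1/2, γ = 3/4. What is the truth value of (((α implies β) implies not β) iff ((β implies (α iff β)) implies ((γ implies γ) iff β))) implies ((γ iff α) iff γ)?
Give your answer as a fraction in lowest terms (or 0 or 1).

α implies β = 3/4 implies 1/2 = 3/4
not β = not 1/2 = 1/2
(α implies β) implies not β = 3/4 implies 1/2 = 3/4
α iff β = 3/4 iff 1/2 = 3/4
β implies (α iff β) = 1/2 implies 3/4 = 1
γ implies γ = 3/4 implies 3/4 = 1
(γ implies γ) iff β = 1 iff 1/2 = 1/2
(β implies (α iff β)) implies ((γ implies γ) iff β) = 1 implies 1/2 = 1/2
((α implies β) implies not β) iff ((β implies (α iff β)) implies ((γ implies γ) iff β)) = 3/4 iff 1/2 = 3/4
γ iff α = 3/4 iff 3/4 = 1
(γ iff α) iff γ = 1 iff 3/4 = 3/4
(((α implies β) implies not β) iff ((β implies (α iff β)) implies ((γ implies γ) iff β))) implies ((γ iff α) iff γ) = 3/4 implies 3/4 = 1

1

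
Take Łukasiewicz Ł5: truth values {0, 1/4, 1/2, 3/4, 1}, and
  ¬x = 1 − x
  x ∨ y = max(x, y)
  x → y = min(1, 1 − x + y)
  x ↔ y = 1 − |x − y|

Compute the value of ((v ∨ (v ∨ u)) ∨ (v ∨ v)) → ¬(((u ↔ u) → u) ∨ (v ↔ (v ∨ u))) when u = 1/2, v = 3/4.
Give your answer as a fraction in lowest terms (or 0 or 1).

1/4

v ∨ u = 3/4 ∨ 1/2 = 3/4
v ∨ (v ∨ u) = 3/4 ∨ 3/4 = 3/4
v ∨ v = 3/4 ∨ 3/4 = 3/4
(v ∨ (v ∨ u)) ∨ (v ∨ v) = 3/4 ∨ 3/4 = 3/4
u ↔ u = 1/2 ↔ 1/2 = 1
(u ↔ u) → u = 1 → 1/2 = 1/2
v ∨ u = 3/4 ∨ 1/2 = 3/4
v ↔ (v ∨ u) = 3/4 ↔ 3/4 = 1
((u ↔ u) → u) ∨ (v ↔ (v ∨ u)) = 1/2 ∨ 1 = 1
¬(((u ↔ u) → u) ∨ (v ↔ (v ∨ u))) = ¬1 = 0
((v ∨ (v ∨ u)) ∨ (v ∨ v)) → ¬(((u ↔ u) → u) ∨ (v ↔ (v ∨ u))) = 3/4 → 0 = 1/4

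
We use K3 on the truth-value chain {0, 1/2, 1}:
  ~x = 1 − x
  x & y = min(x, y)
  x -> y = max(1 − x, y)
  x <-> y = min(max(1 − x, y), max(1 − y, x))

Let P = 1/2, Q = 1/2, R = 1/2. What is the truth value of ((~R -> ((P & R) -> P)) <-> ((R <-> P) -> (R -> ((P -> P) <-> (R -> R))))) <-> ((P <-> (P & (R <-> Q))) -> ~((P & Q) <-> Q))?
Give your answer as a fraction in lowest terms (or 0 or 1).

1/2

~R = ~1/2 = 1/2
P & R = 1/2 & 1/2 = 1/2
(P & R) -> P = 1/2 -> 1/2 = 1/2
~R -> ((P & R) -> P) = 1/2 -> 1/2 = 1/2
R <-> P = 1/2 <-> 1/2 = 1/2
P -> P = 1/2 -> 1/2 = 1/2
R -> R = 1/2 -> 1/2 = 1/2
(P -> P) <-> (R -> R) = 1/2 <-> 1/2 = 1/2
R -> ((P -> P) <-> (R -> R)) = 1/2 -> 1/2 = 1/2
(R <-> P) -> (R -> ((P -> P) <-> (R -> R))) = 1/2 -> 1/2 = 1/2
(~R -> ((P & R) -> P)) <-> ((R <-> P) -> (R -> ((P -> P) <-> (R -> R)))) = 1/2 <-> 1/2 = 1/2
R <-> Q = 1/2 <-> 1/2 = 1/2
P & (R <-> Q) = 1/2 & 1/2 = 1/2
P <-> (P & (R <-> Q)) = 1/2 <-> 1/2 = 1/2
P & Q = 1/2 & 1/2 = 1/2
(P & Q) <-> Q = 1/2 <-> 1/2 = 1/2
~((P & Q) <-> Q) = ~1/2 = 1/2
(P <-> (P & (R <-> Q))) -> ~((P & Q) <-> Q) = 1/2 -> 1/2 = 1/2
((~R -> ((P & R) -> P)) <-> ((R <-> P) -> (R -> ((P -> P) <-> (R -> R))))) <-> ((P <-> (P & (R <-> Q))) -> ~((P & Q) <-> Q)) = 1/2 <-> 1/2 = 1/2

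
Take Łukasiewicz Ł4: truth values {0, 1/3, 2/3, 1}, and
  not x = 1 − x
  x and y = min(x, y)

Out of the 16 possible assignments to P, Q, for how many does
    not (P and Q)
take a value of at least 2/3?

12

P = 0, Q = 0 ↦ 1  ≥
P = 0, Q = 1/3 ↦ 1  ≥
P = 0, Q = 2/3 ↦ 1  ≥
P = 0, Q = 1 ↦ 1  ≥
P = 1/3, Q = 0 ↦ 1  ≥
P = 1/3, Q = 1/3 ↦ 2/3  ≥
P = 1/3, Q = 2/3 ↦ 2/3  ≥
P = 1/3, Q = 1 ↦ 2/3  ≥
P = 2/3, Q = 0 ↦ 1  ≥
P = 2/3, Q = 1/3 ↦ 2/3  ≥
P = 2/3, Q = 2/3 ↦ 1/3  <
P = 2/3, Q = 1 ↦ 1/3  <
P = 1, Q = 0 ↦ 1  ≥
P = 1, Q = 1/3 ↦ 2/3  ≥
P = 1, Q = 2/3 ↦ 1/3  <
P = 1, Q = 1 ↦ 0  <
So 12 of the 16 assignments meet the threshold.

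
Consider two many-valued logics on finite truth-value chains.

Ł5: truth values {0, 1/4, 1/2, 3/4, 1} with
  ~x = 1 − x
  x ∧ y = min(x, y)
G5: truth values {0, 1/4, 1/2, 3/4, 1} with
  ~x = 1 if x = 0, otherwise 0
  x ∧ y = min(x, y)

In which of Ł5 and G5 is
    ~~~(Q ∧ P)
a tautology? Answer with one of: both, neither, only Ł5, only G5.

neither

In Ł5: at P = 1/4, Q = 1/4 the value is 3/4 — not a tautology.
In G5: at P = 1/4, Q = 1/4 the value is 0 — not a tautology.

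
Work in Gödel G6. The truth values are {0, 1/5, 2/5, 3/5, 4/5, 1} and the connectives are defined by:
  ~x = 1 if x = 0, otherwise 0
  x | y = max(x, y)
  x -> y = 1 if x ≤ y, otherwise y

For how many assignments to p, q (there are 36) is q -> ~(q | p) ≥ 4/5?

6

value 1: 6 assignments (counts)
value 0: 30 assignments
So 6 of the 36 assignments meet the threshold.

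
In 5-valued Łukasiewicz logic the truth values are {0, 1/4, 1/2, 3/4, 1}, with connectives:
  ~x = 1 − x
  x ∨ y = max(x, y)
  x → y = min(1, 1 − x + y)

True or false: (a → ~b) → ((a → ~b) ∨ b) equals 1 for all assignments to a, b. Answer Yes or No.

At a = 0, b = 1/4, for instance:
~b = ~1/4 = 3/4
a → ~b = 0 → 3/4 = 1
(a → ~b) ∨ b = 1 ∨ 1/4 = 1
(a → ~b) → ((a → ~b) ∨ b) = 1 → 1 = 1
and checking the remaining 24 assignments likewise gives ≥ 1 in every case.

Yes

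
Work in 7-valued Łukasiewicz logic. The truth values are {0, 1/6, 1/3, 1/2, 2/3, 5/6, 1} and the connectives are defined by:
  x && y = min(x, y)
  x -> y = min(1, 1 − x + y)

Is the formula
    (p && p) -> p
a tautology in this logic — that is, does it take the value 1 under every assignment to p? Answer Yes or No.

Yes

p = 0 ↦ 1
p = 1/6 ↦ 1
p = 1/3 ↦ 1
p = 1/2 ↦ 1
p = 2/3 ↦ 1
p = 5/6 ↦ 1
p = 1 ↦ 1
Every assignment gives a value ≥ 1.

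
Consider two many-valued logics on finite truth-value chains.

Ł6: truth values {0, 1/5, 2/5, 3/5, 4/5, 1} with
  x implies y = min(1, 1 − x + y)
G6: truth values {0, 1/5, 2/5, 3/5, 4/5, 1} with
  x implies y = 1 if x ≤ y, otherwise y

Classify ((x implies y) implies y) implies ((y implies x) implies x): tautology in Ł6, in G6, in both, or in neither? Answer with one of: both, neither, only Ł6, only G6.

In Ł6: every assignment gives 1 — tautology.
In G6: at x = 1/5, y = 0 the value is 1/5 — not a tautology.

only Ł6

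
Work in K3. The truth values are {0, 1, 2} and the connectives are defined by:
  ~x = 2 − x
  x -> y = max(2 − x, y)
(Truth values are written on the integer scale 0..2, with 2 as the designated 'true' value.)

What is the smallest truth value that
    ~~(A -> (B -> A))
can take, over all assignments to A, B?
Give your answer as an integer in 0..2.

1

Take A = 1, B = 1:
B -> A = 1 -> 1 = 1
A -> (B -> A) = 1 -> 1 = 1
~(A -> (B -> A)) = ~1 = 1
~~(A -> (B -> A)) = ~1 = 1
No assignment yields a value below 1, so this is the minimum.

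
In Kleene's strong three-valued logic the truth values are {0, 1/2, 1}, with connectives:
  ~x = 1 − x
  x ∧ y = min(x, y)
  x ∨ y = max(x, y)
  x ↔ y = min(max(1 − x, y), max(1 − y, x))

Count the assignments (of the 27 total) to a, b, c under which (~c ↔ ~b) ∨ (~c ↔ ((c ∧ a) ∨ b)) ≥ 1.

value 1: 10 assignments (counts)
value 1/2: 16 assignments
value 0: 1 assignment
So 10 of the 27 assignments meet the threshold.

10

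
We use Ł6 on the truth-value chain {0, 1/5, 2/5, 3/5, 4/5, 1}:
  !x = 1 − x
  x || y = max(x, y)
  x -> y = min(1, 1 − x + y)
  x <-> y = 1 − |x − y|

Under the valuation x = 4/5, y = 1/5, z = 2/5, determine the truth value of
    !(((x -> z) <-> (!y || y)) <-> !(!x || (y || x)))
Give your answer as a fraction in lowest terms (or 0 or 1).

x -> z = 4/5 -> 2/5 = 3/5
!y = !1/5 = 4/5
!y || y = 4/5 || 1/5 = 4/5
(x -> z) <-> (!y || y) = 3/5 <-> 4/5 = 4/5
!x = !4/5 = 1/5
y || x = 1/5 || 4/5 = 4/5
!x || (y || x) = 1/5 || 4/5 = 4/5
!(!x || (y || x)) = !4/5 = 1/5
((x -> z) <-> (!y || y)) <-> !(!x || (y || x)) = 4/5 <-> 1/5 = 2/5
!(((x -> z) <-> (!y || y)) <-> !(!x || (y || x))) = !2/5 = 3/5

3/5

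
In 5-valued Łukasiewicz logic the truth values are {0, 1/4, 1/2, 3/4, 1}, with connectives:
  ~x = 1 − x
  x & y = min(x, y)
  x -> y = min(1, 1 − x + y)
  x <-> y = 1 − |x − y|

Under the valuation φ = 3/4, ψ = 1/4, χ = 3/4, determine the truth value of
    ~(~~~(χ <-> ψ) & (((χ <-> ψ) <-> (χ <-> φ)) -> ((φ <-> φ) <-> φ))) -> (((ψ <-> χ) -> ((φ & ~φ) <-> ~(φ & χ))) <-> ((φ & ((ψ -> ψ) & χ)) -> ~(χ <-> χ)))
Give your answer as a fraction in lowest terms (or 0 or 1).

3/4

χ <-> ψ = 3/4 <-> 1/4 = 1/2
~(χ <-> ψ) = ~1/2 = 1/2
~~(χ <-> ψ) = ~1/2 = 1/2
~~~(χ <-> ψ) = ~1/2 = 1/2
χ <-> ψ = 3/4 <-> 1/4 = 1/2
χ <-> φ = 3/4 <-> 3/4 = 1
(χ <-> ψ) <-> (χ <-> φ) = 1/2 <-> 1 = 1/2
φ <-> φ = 3/4 <-> 3/4 = 1
(φ <-> φ) <-> φ = 1 <-> 3/4 = 3/4
((χ <-> ψ) <-> (χ <-> φ)) -> ((φ <-> φ) <-> φ) = 1/2 -> 3/4 = 1
~~~(χ <-> ψ) & (((χ <-> ψ) <-> (χ <-> φ)) -> ((φ <-> φ) <-> φ)) = 1/2 & 1 = 1/2
~(~~~(χ <-> ψ) & (((χ <-> ψ) <-> (χ <-> φ)) -> ((φ <-> φ) <-> φ))) = ~1/2 = 1/2
ψ <-> χ = 1/4 <-> 3/4 = 1/2
~φ = ~3/4 = 1/4
φ & ~φ = 3/4 & 1/4 = 1/4
φ & χ = 3/4 & 3/4 = 3/4
~(φ & χ) = ~3/4 = 1/4
(φ & ~φ) <-> ~(φ & χ) = 1/4 <-> 1/4 = 1
(ψ <-> χ) -> ((φ & ~φ) <-> ~(φ & χ)) = 1/2 -> 1 = 1
ψ -> ψ = 1/4 -> 1/4 = 1
(ψ -> ψ) & χ = 1 & 3/4 = 3/4
φ & ((ψ -> ψ) & χ) = 3/4 & 3/4 = 3/4
χ <-> χ = 3/4 <-> 3/4 = 1
~(χ <-> χ) = ~1 = 0
(φ & ((ψ -> ψ) & χ)) -> ~(χ <-> χ) = 3/4 -> 0 = 1/4
((ψ <-> χ) -> ((φ & ~φ) <-> ~(φ & χ))) <-> ((φ & ((ψ -> ψ) & χ)) -> ~(χ <-> χ)) = 1 <-> 1/4 = 1/4
~(~~~(χ <-> ψ) & (((χ <-> ψ) <-> (χ <-> φ)) -> ((φ <-> φ) <-> φ))) -> (((ψ <-> χ) -> ((φ & ~φ) <-> ~(φ & χ))) <-> ((φ & ((ψ -> ψ) & χ)) -> ~(χ <-> χ))) = 1/2 -> 1/4 = 3/4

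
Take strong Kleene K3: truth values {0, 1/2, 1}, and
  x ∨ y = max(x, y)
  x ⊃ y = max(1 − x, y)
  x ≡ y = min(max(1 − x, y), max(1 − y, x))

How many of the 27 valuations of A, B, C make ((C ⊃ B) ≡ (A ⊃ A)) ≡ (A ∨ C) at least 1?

6

value 1: 6 assignments (counts)
value 1/2: 16 assignments
value 0: 5 assignments
So 6 of the 27 assignments meet the threshold.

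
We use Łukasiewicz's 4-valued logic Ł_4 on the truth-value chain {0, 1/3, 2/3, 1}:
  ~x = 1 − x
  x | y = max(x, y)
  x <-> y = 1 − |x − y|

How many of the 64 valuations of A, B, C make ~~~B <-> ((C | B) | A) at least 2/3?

37

value 1: 12 assignments (counts)
value 2/3: 25 assignments (counts)
value 1/3: 10 assignments
value 0: 17 assignments
So 37 of the 64 assignments meet the threshold.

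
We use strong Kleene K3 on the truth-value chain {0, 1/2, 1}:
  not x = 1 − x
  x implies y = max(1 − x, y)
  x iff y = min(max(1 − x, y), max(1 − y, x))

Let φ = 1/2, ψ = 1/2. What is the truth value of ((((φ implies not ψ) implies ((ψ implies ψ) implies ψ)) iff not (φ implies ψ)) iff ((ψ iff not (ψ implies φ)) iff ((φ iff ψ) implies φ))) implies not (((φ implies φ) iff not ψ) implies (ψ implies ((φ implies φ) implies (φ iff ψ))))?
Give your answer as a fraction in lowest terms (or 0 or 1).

1/2

not ψ = not 1/2 = 1/2
φ implies not ψ = 1/2 implies 1/2 = 1/2
ψ implies ψ = 1/2 implies 1/2 = 1/2
(ψ implies ψ) implies ψ = 1/2 implies 1/2 = 1/2
(φ implies not ψ) implies ((ψ implies ψ) implies ψ) = 1/2 implies 1/2 = 1/2
φ implies ψ = 1/2 implies 1/2 = 1/2
not (φ implies ψ) = not 1/2 = 1/2
((φ implies not ψ) implies ((ψ implies ψ) implies ψ)) iff not (φ implies ψ) = 1/2 iff 1/2 = 1/2
ψ implies φ = 1/2 implies 1/2 = 1/2
not (ψ implies φ) = not 1/2 = 1/2
ψ iff not (ψ implies φ) = 1/2 iff 1/2 = 1/2
φ iff ψ = 1/2 iff 1/2 = 1/2
(φ iff ψ) implies φ = 1/2 implies 1/2 = 1/2
(ψ iff not (ψ implies φ)) iff ((φ iff ψ) implies φ) = 1/2 iff 1/2 = 1/2
(((φ implies not ψ) implies ((ψ implies ψ) implies ψ)) iff not (φ implies ψ)) iff ((ψ iff not (ψ implies φ)) iff ((φ iff ψ) implies φ)) = 1/2 iff 1/2 = 1/2
φ implies φ = 1/2 implies 1/2 = 1/2
not ψ = not 1/2 = 1/2
(φ implies φ) iff not ψ = 1/2 iff 1/2 = 1/2
φ implies φ = 1/2 implies 1/2 = 1/2
φ iff ψ = 1/2 iff 1/2 = 1/2
(φ implies φ) implies (φ iff ψ) = 1/2 implies 1/2 = 1/2
ψ implies ((φ implies φ) implies (φ iff ψ)) = 1/2 implies 1/2 = 1/2
((φ implies φ) iff not ψ) implies (ψ implies ((φ implies φ) implies (φ iff ψ))) = 1/2 implies 1/2 = 1/2
not (((φ implies φ) iff not ψ) implies (ψ implies ((φ implies φ) implies (φ iff ψ)))) = not 1/2 = 1/2
((((φ implies not ψ) implies ((ψ implies ψ) implies ψ)) iff not (φ implies ψ)) iff ((ψ iff not (ψ implies φ)) iff ((φ iff ψ) implies φ))) implies not (((φ implies φ) iff not ψ) implies (ψ implies ((φ implies φ) implies (φ iff ψ)))) = 1/2 implies 1/2 = 1/2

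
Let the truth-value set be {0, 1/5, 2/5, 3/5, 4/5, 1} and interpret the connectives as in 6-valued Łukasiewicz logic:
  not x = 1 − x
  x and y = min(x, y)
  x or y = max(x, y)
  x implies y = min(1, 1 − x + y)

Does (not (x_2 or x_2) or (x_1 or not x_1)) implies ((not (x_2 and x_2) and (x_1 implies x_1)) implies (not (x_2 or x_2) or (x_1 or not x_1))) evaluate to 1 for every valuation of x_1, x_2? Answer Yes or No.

Yes

At x_1 = 2/5, x_2 = 2/5, for instance:
x_2 or x_2 = 2/5 or 2/5 = 2/5
not (x_2 or x_2) = not 2/5 = 3/5
not x_1 = not 2/5 = 3/5
x_1 or not x_1 = 2/5 or 3/5 = 3/5
not (x_2 or x_2) or (x_1 or not x_1) = 3/5 or 3/5 = 3/5
x_2 and x_2 = 2/5 and 2/5 = 2/5
not (x_2 and x_2) = not 2/5 = 3/5
x_1 implies x_1 = 2/5 implies 2/5 = 1
not (x_2 and x_2) and (x_1 implies x_1) = 3/5 and 1 = 3/5
(not (x_2 and x_2) and (x_1 implies x_1)) implies (not (x_2 or x_2) or (x_1 or not x_1)) = 3/5 implies 3/5 = 1
(not (x_2 or x_2) or (x_1 or not x_1)) implies ((not (x_2 and x_2) and (x_1 implies x_1)) implies (not (x_2 or x_2) or (x_1 or not x_1))) = 3/5 implies 1 = 1
and checking the remaining 35 assignments likewise gives ≥ 1 in every case.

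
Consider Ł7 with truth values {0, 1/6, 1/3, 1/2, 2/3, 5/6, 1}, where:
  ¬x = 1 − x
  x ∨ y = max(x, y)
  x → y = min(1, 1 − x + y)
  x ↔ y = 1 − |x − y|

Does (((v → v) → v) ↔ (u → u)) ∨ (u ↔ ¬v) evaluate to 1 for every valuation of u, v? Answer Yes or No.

Counterexample: take u = 0, v = 0.
v → v = 0 → 0 = 1
(v → v) → v = 1 → 0 = 0
u → u = 0 → 0 = 1
((v → v) → v) ↔ (u → u) = 0 ↔ 1 = 0
¬v = ¬0 = 1
u ↔ ¬v = 0 ↔ 1 = 0
(((v → v) → v) ↔ (u → u)) ∨ (u ↔ ¬v) = 0 ∨ 0 = 0
This gives 0 ≠ 1.

No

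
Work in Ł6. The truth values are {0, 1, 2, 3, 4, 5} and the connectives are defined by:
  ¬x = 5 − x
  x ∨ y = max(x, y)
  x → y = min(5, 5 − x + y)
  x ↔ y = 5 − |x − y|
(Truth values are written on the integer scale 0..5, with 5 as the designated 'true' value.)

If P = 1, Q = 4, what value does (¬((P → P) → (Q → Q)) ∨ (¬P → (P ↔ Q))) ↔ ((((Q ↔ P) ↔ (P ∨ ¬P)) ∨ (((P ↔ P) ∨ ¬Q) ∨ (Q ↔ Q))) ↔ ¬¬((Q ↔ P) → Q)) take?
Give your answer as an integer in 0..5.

3

P → P = 1 → 1 = 5
Q → Q = 4 → 4 = 5
(P → P) → (Q → Q) = 5 → 5 = 5
¬((P → P) → (Q → Q)) = ¬5 = 0
¬P = ¬1 = 4
P ↔ Q = 1 ↔ 4 = 2
¬P → (P ↔ Q) = 4 → 2 = 3
¬((P → P) → (Q → Q)) ∨ (¬P → (P ↔ Q)) = 0 ∨ 3 = 3
Q ↔ P = 4 ↔ 1 = 2
¬P = ¬1 = 4
P ∨ ¬P = 1 ∨ 4 = 4
(Q ↔ P) ↔ (P ∨ ¬P) = 2 ↔ 4 = 3
P ↔ P = 1 ↔ 1 = 5
¬Q = ¬4 = 1
(P ↔ P) ∨ ¬Q = 5 ∨ 1 = 5
Q ↔ Q = 4 ↔ 4 = 5
((P ↔ P) ∨ ¬Q) ∨ (Q ↔ Q) = 5 ∨ 5 = 5
((Q ↔ P) ↔ (P ∨ ¬P)) ∨ (((P ↔ P) ∨ ¬Q) ∨ (Q ↔ Q)) = 3 ∨ 5 = 5
Q ↔ P = 4 ↔ 1 = 2
(Q ↔ P) → Q = 2 → 4 = 5
¬((Q ↔ P) → Q) = ¬5 = 0
¬¬((Q ↔ P) → Q) = ¬0 = 5
(((Q ↔ P) ↔ (P ∨ ¬P)) ∨ (((P ↔ P) ∨ ¬Q) ∨ (Q ↔ Q))) ↔ ¬¬((Q ↔ P) → Q) = 5 ↔ 5 = 5
(¬((P → P) → (Q → Q)) ∨ (¬P → (P ↔ Q))) ↔ ((((Q ↔ P) ↔ (P ∨ ¬P)) ∨ (((P ↔ P) ∨ ¬Q) ∨ (Q ↔ Q))) ↔ ¬¬((Q ↔ P) → Q)) = 3 ↔ 5 = 3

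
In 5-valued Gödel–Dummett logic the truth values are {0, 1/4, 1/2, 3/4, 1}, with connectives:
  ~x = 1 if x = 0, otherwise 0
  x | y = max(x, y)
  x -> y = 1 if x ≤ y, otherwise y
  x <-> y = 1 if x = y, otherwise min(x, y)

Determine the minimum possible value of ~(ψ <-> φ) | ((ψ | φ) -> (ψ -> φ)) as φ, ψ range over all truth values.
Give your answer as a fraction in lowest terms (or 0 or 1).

Take φ = 1/4, ψ = 1/2:
ψ <-> φ = 1/2 <-> 1/4 = 1/4
~(ψ <-> φ) = ~1/4 = 0
ψ | φ = 1/2 | 1/4 = 1/2
ψ -> φ = 1/2 -> 1/4 = 1/4
(ψ | φ) -> (ψ -> φ) = 1/2 -> 1/4 = 1/4
~(ψ <-> φ) | ((ψ | φ) -> (ψ -> φ)) = 0 | 1/4 = 1/4
No assignment yields a value below 1/4, so this is the minimum.

1/4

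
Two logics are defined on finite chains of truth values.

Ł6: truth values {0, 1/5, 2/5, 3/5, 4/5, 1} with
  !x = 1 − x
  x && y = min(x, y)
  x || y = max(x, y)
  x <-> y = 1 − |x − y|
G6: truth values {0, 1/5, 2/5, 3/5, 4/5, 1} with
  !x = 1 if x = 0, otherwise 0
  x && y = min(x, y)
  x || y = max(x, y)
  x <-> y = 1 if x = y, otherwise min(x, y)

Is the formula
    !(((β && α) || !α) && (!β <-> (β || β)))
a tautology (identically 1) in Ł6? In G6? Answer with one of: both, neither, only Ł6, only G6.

only G6

In Ł6: at α = 0, β = 1/5 the value is 3/5 — not a tautology.
In G6: every assignment gives 1 — tautology.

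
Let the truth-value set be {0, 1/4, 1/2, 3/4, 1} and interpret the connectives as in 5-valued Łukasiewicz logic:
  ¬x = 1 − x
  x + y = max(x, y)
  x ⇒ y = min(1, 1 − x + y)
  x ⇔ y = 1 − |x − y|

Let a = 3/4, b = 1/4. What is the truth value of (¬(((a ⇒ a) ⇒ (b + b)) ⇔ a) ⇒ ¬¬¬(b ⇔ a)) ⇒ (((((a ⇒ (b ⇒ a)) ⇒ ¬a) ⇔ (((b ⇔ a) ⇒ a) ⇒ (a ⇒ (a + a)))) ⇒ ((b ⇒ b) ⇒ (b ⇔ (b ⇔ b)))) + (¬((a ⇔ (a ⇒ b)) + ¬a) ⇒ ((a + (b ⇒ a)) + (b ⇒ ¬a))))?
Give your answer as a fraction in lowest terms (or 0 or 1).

a ⇒ a = 3/4 ⇒ 3/4 = 1
b + b = 1/4 + 1/4 = 1/4
(a ⇒ a) ⇒ (b + b) = 1 ⇒ 1/4 = 1/4
((a ⇒ a) ⇒ (b + b)) ⇔ a = 1/4 ⇔ 3/4 = 1/2
¬(((a ⇒ a) ⇒ (b + b)) ⇔ a) = ¬1/2 = 1/2
b ⇔ a = 1/4 ⇔ 3/4 = 1/2
¬(b ⇔ a) = ¬1/2 = 1/2
¬¬(b ⇔ a) = ¬1/2 = 1/2
¬¬¬(b ⇔ a) = ¬1/2 = 1/2
¬(((a ⇒ a) ⇒ (b + b)) ⇔ a) ⇒ ¬¬¬(b ⇔ a) = 1/2 ⇒ 1/2 = 1
b ⇒ a = 1/4 ⇒ 3/4 = 1
a ⇒ (b ⇒ a) = 3/4 ⇒ 1 = 1
¬a = ¬3/4 = 1/4
(a ⇒ (b ⇒ a)) ⇒ ¬a = 1 ⇒ 1/4 = 1/4
b ⇔ a = 1/4 ⇔ 3/4 = 1/2
(b ⇔ a) ⇒ a = 1/2 ⇒ 3/4 = 1
a + a = 3/4 + 3/4 = 3/4
a ⇒ (a + a) = 3/4 ⇒ 3/4 = 1
((b ⇔ a) ⇒ a) ⇒ (a ⇒ (a + a)) = 1 ⇒ 1 = 1
((a ⇒ (b ⇒ a)) ⇒ ¬a) ⇔ (((b ⇔ a) ⇒ a) ⇒ (a ⇒ (a + a))) = 1/4 ⇔ 1 = 1/4
b ⇒ b = 1/4 ⇒ 1/4 = 1
b ⇔ b = 1/4 ⇔ 1/4 = 1
b ⇔ (b ⇔ b) = 1/4 ⇔ 1 = 1/4
(b ⇒ b) ⇒ (b ⇔ (b ⇔ b)) = 1 ⇒ 1/4 = 1/4
(((a ⇒ (b ⇒ a)) ⇒ ¬a) ⇔ (((b ⇔ a) ⇒ a) ⇒ (a ⇒ (a + a)))) ⇒ ((b ⇒ b) ⇒ (b ⇔ (b ⇔ b))) = 1/4 ⇒ 1/4 = 1
a ⇒ b = 3/4 ⇒ 1/4 = 1/2
a ⇔ (a ⇒ b) = 3/4 ⇔ 1/2 = 3/4
¬a = ¬3/4 = 1/4
(a ⇔ (a ⇒ b)) + ¬a = 3/4 + 1/4 = 3/4
¬((a ⇔ (a ⇒ b)) + ¬a) = ¬3/4 = 1/4
b ⇒ a = 1/4 ⇒ 3/4 = 1
a + (b ⇒ a) = 3/4 + 1 = 1
¬a = ¬3/4 = 1/4
b ⇒ ¬a = 1/4 ⇒ 1/4 = 1
(a + (b ⇒ a)) + (b ⇒ ¬a) = 1 + 1 = 1
¬((a ⇔ (a ⇒ b)) + ¬a) ⇒ ((a + (b ⇒ a)) + (b ⇒ ¬a)) = 1/4 ⇒ 1 = 1
((((a ⇒ (b ⇒ a)) ⇒ ¬a) ⇔ (((b ⇔ a) ⇒ a) ⇒ (a ⇒ (a + a)))) ⇒ ((b ⇒ b) ⇒ (b ⇔ (b ⇔ b)))) + (¬((a ⇔ (a ⇒ b)) + ¬a) ⇒ ((a + (b ⇒ a)) + (b ⇒ ¬a))) = 1 + 1 = 1
(¬(((a ⇒ a) ⇒ (b + b)) ⇔ a) ⇒ ¬¬¬(b ⇔ a)) ⇒ (((((a ⇒ (b ⇒ a)) ⇒ ¬a) ⇔ (((b ⇔ a) ⇒ a) ⇒ (a ⇒ (a + a)))) ⇒ ((b ⇒ b) ⇒ (b ⇔ (b ⇔ b)))) + (¬((a ⇔ (a ⇒ b)) + ¬a) ⇒ ((a + (b ⇒ a)) + (b ⇒ ¬a)))) = 1 ⇒ 1 = 1

1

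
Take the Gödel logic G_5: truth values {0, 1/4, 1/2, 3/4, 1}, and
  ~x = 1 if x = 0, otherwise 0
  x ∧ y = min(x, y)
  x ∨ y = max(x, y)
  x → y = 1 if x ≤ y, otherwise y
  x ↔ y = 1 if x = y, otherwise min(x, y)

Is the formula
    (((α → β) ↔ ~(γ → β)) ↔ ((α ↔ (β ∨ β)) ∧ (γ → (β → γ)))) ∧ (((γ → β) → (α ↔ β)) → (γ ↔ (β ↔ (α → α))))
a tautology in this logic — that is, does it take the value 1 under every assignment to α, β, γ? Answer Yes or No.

Counterexample: take α = 0, β = 0, γ = 0.
α → β = 0 → 0 = 1
γ → β = 0 → 0 = 1
~(γ → β) = ~1 = 0
(α → β) ↔ ~(γ → β) = 1 ↔ 0 = 0
β ∨ β = 0 ∨ 0 = 0
α ↔ (β ∨ β) = 0 ↔ 0 = 1
β → γ = 0 → 0 = 1
γ → (β → γ) = 0 → 1 = 1
(α ↔ (β ∨ β)) ∧ (γ → (β → γ)) = 1 ∧ 1 = 1
((α → β) ↔ ~(γ → β)) ↔ ((α ↔ (β ∨ β)) ∧ (γ → (β → γ))) = 0 ↔ 1 = 0
γ → β = 0 → 0 = 1
α ↔ β = 0 ↔ 0 = 1
(γ → β) → (α ↔ β) = 1 → 1 = 1
α → α = 0 → 0 = 1
β ↔ (α → α) = 0 ↔ 1 = 0
γ ↔ (β ↔ (α → α)) = 0 ↔ 0 = 1
((γ → β) → (α ↔ β)) → (γ ↔ (β ↔ (α → α))) = 1 → 1 = 1
(((α → β) ↔ ~(γ → β)) ↔ ((α ↔ (β ∨ β)) ∧ (γ → (β → γ)))) ∧ (((γ → β) → (α ↔ β)) → (γ ↔ (β ↔ (α → α)))) = 0 ∧ 1 = 0
This gives 0 ≠ 1.

No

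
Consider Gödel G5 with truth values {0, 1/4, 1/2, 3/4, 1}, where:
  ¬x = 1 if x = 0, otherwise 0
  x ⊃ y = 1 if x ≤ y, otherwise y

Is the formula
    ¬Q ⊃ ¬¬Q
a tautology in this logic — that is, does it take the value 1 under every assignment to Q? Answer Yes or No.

No

Counterexample: take Q = 0.
¬Q = ¬0 = 1
¬Q = ¬0 = 1
¬¬Q = ¬1 = 0
¬Q ⊃ ¬¬Q = 1 ⊃ 0 = 0
This gives 0 ≠ 1.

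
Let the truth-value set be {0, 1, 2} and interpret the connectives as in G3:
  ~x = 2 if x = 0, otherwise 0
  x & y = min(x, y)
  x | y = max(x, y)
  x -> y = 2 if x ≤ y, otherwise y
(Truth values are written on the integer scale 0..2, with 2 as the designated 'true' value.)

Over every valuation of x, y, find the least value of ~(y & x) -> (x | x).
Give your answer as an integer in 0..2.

0

Take x = 0, y = 0:
y & x = 0 & 0 = 0
~(y & x) = ~0 = 2
x | x = 0 | 0 = 0
~(y & x) -> (x | x) = 2 -> 0 = 0
No assignment yields a value below 0, so this is the minimum.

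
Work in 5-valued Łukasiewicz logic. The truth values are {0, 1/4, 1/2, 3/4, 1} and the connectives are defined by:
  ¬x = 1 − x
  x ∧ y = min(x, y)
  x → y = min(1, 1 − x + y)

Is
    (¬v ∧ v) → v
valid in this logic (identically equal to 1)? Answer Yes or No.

v = 0 ↦ 1
v = 1/4 ↦ 1
v = 1/2 ↦ 1
v = 3/4 ↦ 1
v = 1 ↦ 1
Every assignment gives a value ≥ 1.

Yes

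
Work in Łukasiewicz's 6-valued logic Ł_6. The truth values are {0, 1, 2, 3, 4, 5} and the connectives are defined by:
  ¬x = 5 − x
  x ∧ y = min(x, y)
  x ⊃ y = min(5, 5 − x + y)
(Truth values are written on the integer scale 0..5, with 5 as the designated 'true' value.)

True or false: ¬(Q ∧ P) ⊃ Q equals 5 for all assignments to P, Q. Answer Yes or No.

No

Counterexample: take P = 0, Q = 0.
Q ∧ P = 0 ∧ 0 = 0
¬(Q ∧ P) = ¬0 = 5
¬(Q ∧ P) ⊃ Q = 5 ⊃ 0 = 0
This gives 0 ≠ 5.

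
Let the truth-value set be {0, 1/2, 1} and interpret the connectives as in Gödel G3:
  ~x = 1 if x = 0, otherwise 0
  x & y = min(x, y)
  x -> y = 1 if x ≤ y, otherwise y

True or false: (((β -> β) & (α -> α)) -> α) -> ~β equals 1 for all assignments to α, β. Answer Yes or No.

Counterexample: take α = 1/2, β = 1/2.
β -> β = 1/2 -> 1/2 = 1
α -> α = 1/2 -> 1/2 = 1
(β -> β) & (α -> α) = 1 & 1 = 1
((β -> β) & (α -> α)) -> α = 1 -> 1/2 = 1/2
~β = ~1/2 = 0
(((β -> β) & (α -> α)) -> α) -> ~β = 1/2 -> 0 = 0
This gives 0 ≠ 1.

No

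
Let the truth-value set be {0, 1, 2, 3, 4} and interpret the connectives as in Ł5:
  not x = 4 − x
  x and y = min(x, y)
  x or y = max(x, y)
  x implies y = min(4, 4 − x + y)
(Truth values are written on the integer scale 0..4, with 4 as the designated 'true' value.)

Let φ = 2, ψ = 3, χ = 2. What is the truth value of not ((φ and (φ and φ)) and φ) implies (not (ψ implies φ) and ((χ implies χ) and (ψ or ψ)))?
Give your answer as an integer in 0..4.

φ and φ = 2 and 2 = 2
φ and (φ and φ) = 2 and 2 = 2
(φ and (φ and φ)) and φ = 2 and 2 = 2
not ((φ and (φ and φ)) and φ) = not 2 = 2
ψ implies φ = 3 implies 2 = 3
not (ψ implies φ) = not 3 = 1
χ implies χ = 2 implies 2 = 4
ψ or ψ = 3 or 3 = 3
(χ implies χ) and (ψ or ψ) = 4 and 3 = 3
not (ψ implies φ) and ((χ implies χ) and (ψ or ψ)) = 1 and 3 = 1
not ((φ and (φ and φ)) and φ) implies (not (ψ implies φ) and ((χ implies χ) and (ψ or ψ))) = 2 implies 1 = 3

3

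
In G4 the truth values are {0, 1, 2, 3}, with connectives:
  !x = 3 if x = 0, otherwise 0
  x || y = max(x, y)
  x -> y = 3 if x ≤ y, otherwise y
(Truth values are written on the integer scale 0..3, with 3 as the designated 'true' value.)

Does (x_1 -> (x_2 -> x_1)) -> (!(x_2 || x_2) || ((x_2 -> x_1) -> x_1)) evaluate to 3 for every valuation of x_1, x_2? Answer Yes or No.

Counterexample: take x_1 = 1, x_2 = 1.
x_2 -> x_1 = 1 -> 1 = 3
x_1 -> (x_2 -> x_1) = 1 -> 3 = 3
x_2 || x_2 = 1 || 1 = 1
!(x_2 || x_2) = !1 = 0
x_2 -> x_1 = 1 -> 1 = 3
(x_2 -> x_1) -> x_1 = 3 -> 1 = 1
!(x_2 || x_2) || ((x_2 -> x_1) -> x_1) = 0 || 1 = 1
(x_1 -> (x_2 -> x_1)) -> (!(x_2 || x_2) || ((x_2 -> x_1) -> x_1)) = 3 -> 1 = 1
This gives 1 ≠ 3.

No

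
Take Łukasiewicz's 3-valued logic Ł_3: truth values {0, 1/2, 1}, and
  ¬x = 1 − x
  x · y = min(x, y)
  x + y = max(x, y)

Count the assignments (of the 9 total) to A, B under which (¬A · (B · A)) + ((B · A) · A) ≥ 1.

1

A = 0, B = 0 ↦ 0  <
A = 0, B = 1/2 ↦ 0  <
A = 0, B = 1 ↦ 0  <
A = 1/2, B = 0 ↦ 0  <
A = 1/2, B = 1/2 ↦ 1/2  <
A = 1/2, B = 1 ↦ 1/2  <
A = 1, B = 0 ↦ 0  <
A = 1, B = 1/2 ↦ 1/2  <
A = 1, B = 1 ↦ 1  ≥
So 1 of the 9 assignments meets the threshold.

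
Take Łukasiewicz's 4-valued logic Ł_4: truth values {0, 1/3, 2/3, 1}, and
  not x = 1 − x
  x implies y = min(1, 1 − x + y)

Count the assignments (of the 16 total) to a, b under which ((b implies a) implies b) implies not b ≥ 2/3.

a = 0, b = 0 ↦ 1  ≥
a = 0, b = 1/3 ↦ 1  ≥
a = 0, b = 2/3 ↦ 1/3  <
a = 0, b = 1 ↦ 0  <
a = 1/3, b = 0 ↦ 1  ≥
a = 1/3, b = 1/3 ↦ 1  ≥
a = 1/3, b = 2/3 ↦ 1/3  <
a = 1/3, b = 1 ↦ 0  <
a = 2/3, b = 0 ↦ 1  ≥
a = 2/3, b = 1/3 ↦ 1  ≥
a = 2/3, b = 2/3 ↦ 2/3  ≥
a = 2/3, b = 1 ↦ 0  <
a = 1, b = 0 ↦ 1  ≥
a = 1, b = 1/3 ↦ 1  ≥
a = 1, b = 2/3 ↦ 2/3  ≥
a = 1, b = 1 ↦ 0  <
So 10 of the 16 assignments meet the threshold.

10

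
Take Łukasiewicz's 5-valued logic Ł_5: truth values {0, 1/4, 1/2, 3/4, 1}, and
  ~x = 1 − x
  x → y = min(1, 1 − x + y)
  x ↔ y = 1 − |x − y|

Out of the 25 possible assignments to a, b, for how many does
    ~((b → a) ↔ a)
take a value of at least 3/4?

4

value 1: 1 assignment (counts)
value 3/4: 3 assignments (counts)
value 1/2: 5 assignments
value 1/4: 7 assignments
value 0: 9 assignments
So 4 of the 25 assignments meet the threshold.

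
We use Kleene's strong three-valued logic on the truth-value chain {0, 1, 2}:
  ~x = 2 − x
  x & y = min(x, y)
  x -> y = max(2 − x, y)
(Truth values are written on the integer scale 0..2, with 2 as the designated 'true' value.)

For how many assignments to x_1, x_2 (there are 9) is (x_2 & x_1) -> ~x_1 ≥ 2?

5

x_1 = 0, x_2 = 0 ↦ 2  ≥
x_1 = 0, x_2 = 1 ↦ 2  ≥
x_1 = 0, x_2 = 2 ↦ 2  ≥
x_1 = 1, x_2 = 0 ↦ 2  ≥
x_1 = 1, x_2 = 1 ↦ 1  <
x_1 = 1, x_2 = 2 ↦ 1  <
x_1 = 2, x_2 = 0 ↦ 2  ≥
x_1 = 2, x_2 = 1 ↦ 1  <
x_1 = 2, x_2 = 2 ↦ 0  <
So 5 of the 9 assignments meet the threshold.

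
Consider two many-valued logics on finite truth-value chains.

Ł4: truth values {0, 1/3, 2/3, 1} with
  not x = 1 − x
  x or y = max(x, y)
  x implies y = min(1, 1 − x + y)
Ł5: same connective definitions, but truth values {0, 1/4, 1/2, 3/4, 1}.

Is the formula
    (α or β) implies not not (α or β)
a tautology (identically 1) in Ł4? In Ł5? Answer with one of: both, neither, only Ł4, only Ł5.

both

In Ł4: every assignment gives 1 — tautology.
In Ł5: every assignment gives 1 — tautology.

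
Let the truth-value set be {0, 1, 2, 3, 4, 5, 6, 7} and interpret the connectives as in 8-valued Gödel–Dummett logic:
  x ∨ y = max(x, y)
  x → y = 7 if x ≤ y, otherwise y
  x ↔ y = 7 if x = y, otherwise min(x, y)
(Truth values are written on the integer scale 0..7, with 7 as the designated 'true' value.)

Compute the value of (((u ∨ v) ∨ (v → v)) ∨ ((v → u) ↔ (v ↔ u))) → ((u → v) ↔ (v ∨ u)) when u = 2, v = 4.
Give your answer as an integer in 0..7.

u ∨ v = 2 ∨ 4 = 4
v → v = 4 → 4 = 7
(u ∨ v) ∨ (v → v) = 4 ∨ 7 = 7
v → u = 4 → 2 = 2
v ↔ u = 4 ↔ 2 = 2
(v → u) ↔ (v ↔ u) = 2 ↔ 2 = 7
((u ∨ v) ∨ (v → v)) ∨ ((v → u) ↔ (v ↔ u)) = 7 ∨ 7 = 7
u → v = 2 → 4 = 7
v ∨ u = 4 ∨ 2 = 4
(u → v) ↔ (v ∨ u) = 7 ↔ 4 = 4
(((u ∨ v) ∨ (v → v)) ∨ ((v → u) ↔ (v ↔ u))) → ((u → v) ↔ (v ∨ u)) = 7 → 4 = 4

4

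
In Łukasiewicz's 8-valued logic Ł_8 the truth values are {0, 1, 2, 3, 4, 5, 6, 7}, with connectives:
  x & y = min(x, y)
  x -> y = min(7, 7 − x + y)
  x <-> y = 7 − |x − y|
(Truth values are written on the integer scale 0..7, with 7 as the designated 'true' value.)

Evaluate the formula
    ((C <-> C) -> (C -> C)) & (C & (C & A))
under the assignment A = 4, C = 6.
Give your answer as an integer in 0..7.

4

C <-> C = 6 <-> 6 = 7
C -> C = 6 -> 6 = 7
(C <-> C) -> (C -> C) = 7 -> 7 = 7
C & A = 6 & 4 = 4
C & (C & A) = 6 & 4 = 4
((C <-> C) -> (C -> C)) & (C & (C & A)) = 7 & 4 = 4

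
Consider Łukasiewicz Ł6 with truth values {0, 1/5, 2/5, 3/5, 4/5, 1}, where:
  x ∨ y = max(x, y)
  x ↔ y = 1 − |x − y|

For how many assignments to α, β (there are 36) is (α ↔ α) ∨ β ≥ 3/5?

value 1: 36 assignments (counts)
So 36 of the 36 assignments meet the threshold.

36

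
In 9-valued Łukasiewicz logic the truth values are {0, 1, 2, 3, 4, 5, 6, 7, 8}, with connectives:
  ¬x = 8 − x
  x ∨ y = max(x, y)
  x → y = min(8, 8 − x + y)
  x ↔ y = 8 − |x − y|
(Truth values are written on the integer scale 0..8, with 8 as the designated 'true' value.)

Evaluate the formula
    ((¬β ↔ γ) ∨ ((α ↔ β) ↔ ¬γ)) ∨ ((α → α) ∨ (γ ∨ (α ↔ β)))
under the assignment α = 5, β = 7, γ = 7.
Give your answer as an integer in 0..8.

¬β = ¬7 = 1
¬β ↔ γ = 1 ↔ 7 = 2
α ↔ β = 5 ↔ 7 = 6
¬γ = ¬7 = 1
(α ↔ β) ↔ ¬γ = 6 ↔ 1 = 3
(¬β ↔ γ) ∨ ((α ↔ β) ↔ ¬γ) = 2 ∨ 3 = 3
α → α = 5 → 5 = 8
α ↔ β = 5 ↔ 7 = 6
γ ∨ (α ↔ β) = 7 ∨ 6 = 7
(α → α) ∨ (γ ∨ (α ↔ β)) = 8 ∨ 7 = 8
((¬β ↔ γ) ∨ ((α ↔ β) ↔ ¬γ)) ∨ ((α → α) ∨ (γ ∨ (α ↔ β))) = 3 ∨ 8 = 8

8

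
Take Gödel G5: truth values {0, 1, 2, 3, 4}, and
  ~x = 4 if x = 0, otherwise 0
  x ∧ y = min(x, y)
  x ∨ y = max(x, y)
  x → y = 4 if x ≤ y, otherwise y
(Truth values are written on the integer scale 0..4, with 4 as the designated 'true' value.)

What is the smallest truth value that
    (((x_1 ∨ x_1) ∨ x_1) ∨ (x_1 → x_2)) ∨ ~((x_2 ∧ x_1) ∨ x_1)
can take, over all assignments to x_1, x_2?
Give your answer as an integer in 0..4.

1

Take x_1 = 1, x_2 = 0:
x_1 ∨ x_1 = 1 ∨ 1 = 1
(x_1 ∨ x_1) ∨ x_1 = 1 ∨ 1 = 1
x_1 → x_2 = 1 → 0 = 0
((x_1 ∨ x_1) ∨ x_1) ∨ (x_1 → x_2) = 1 ∨ 0 = 1
x_2 ∧ x_1 = 0 ∧ 1 = 0
(x_2 ∧ x_1) ∨ x_1 = 0 ∨ 1 = 1
~((x_2 ∧ x_1) ∨ x_1) = ~1 = 0
(((x_1 ∨ x_1) ∨ x_1) ∨ (x_1 → x_2)) ∨ ~((x_2 ∧ x_1) ∨ x_1) = 1 ∨ 0 = 1
No assignment yields a value below 1, so this is the minimum.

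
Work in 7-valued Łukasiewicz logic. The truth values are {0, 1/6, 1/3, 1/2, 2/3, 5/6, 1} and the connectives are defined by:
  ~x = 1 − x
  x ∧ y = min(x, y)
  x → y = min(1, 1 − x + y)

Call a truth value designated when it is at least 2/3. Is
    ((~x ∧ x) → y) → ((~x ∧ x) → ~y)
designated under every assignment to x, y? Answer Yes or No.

Counterexample: take x = 1/2, y = 1.
~x = ~1/2 = 1/2
~x ∧ x = 1/2 ∧ 1/2 = 1/2
(~x ∧ x) → y = 1/2 → 1 = 1
~x = ~1/2 = 1/2
~x ∧ x = 1/2 ∧ 1/2 = 1/2
~y = ~1 = 0
(~x ∧ x) → ~y = 1/2 → 0 = 1/2
((~x ∧ x) → y) → ((~x ∧ x) → ~y) = 1 → 1/2 = 1/2
This gives 1/2, which is below 2/3.

No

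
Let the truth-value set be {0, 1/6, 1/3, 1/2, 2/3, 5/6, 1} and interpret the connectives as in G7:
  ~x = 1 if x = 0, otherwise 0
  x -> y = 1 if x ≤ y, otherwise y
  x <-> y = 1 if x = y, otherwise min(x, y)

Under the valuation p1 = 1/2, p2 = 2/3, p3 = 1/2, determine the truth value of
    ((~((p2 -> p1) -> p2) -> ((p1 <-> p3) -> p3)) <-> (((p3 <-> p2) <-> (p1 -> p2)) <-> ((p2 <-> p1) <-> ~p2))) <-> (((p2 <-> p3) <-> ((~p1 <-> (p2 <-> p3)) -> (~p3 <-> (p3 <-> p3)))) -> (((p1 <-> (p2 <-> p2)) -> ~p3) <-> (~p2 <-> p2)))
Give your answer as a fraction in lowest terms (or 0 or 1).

p2 -> p1 = 2/3 -> 1/2 = 1/2
(p2 -> p1) -> p2 = 1/2 -> 2/3 = 1
~((p2 -> p1) -> p2) = ~1 = 0
p1 <-> p3 = 1/2 <-> 1/2 = 1
(p1 <-> p3) -> p3 = 1 -> 1/2 = 1/2
~((p2 -> p1) -> p2) -> ((p1 <-> p3) -> p3) = 0 -> 1/2 = 1
p3 <-> p2 = 1/2 <-> 2/3 = 1/2
p1 -> p2 = 1/2 -> 2/3 = 1
(p3 <-> p2) <-> (p1 -> p2) = 1/2 <-> 1 = 1/2
p2 <-> p1 = 2/3 <-> 1/2 = 1/2
~p2 = ~2/3 = 0
(p2 <-> p1) <-> ~p2 = 1/2 <-> 0 = 0
((p3 <-> p2) <-> (p1 -> p2)) <-> ((p2 <-> p1) <-> ~p2) = 1/2 <-> 0 = 0
(~((p2 -> p1) -> p2) -> ((p1 <-> p3) -> p3)) <-> (((p3 <-> p2) <-> (p1 -> p2)) <-> ((p2 <-> p1) <-> ~p2)) = 1 <-> 0 = 0
p2 <-> p3 = 2/3 <-> 1/2 = 1/2
~p1 = ~1/2 = 0
p2 <-> p3 = 2/3 <-> 1/2 = 1/2
~p1 <-> (p2 <-> p3) = 0 <-> 1/2 = 0
~p3 = ~1/2 = 0
p3 <-> p3 = 1/2 <-> 1/2 = 1
~p3 <-> (p3 <-> p3) = 0 <-> 1 = 0
(~p1 <-> (p2 <-> p3)) -> (~p3 <-> (p3 <-> p3)) = 0 -> 0 = 1
(p2 <-> p3) <-> ((~p1 <-> (p2 <-> p3)) -> (~p3 <-> (p3 <-> p3))) = 1/2 <-> 1 = 1/2
p2 <-> p2 = 2/3 <-> 2/3 = 1
p1 <-> (p2 <-> p2) = 1/2 <-> 1 = 1/2
~p3 = ~1/2 = 0
(p1 <-> (p2 <-> p2)) -> ~p3 = 1/2 -> 0 = 0
~p2 = ~2/3 = 0
~p2 <-> p2 = 0 <-> 2/3 = 0
((p1 <-> (p2 <-> p2)) -> ~p3) <-> (~p2 <-> p2) = 0 <-> 0 = 1
((p2 <-> p3) <-> ((~p1 <-> (p2 <-> p3)) -> (~p3 <-> (p3 <-> p3)))) -> (((p1 <-> (p2 <-> p2)) -> ~p3) <-> (~p2 <-> p2)) = 1/2 -> 1 = 1
((~((p2 -> p1) -> p2) -> ((p1 <-> p3) -> p3)) <-> (((p3 <-> p2) <-> (p1 -> p2)) <-> ((p2 <-> p1) <-> ~p2))) <-> (((p2 <-> p3) <-> ((~p1 <-> (p2 <-> p3)) -> (~p3 <-> (p3 <-> p3)))) -> (((p1 <-> (p2 <-> p2)) -> ~p3) <-> (~p2 <-> p2))) = 0 <-> 1 = 0

0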